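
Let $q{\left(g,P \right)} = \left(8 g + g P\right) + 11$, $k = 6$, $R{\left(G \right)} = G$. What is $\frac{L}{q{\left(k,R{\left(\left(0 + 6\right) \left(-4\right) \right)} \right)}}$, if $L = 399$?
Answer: $- \frac{399}{85} \approx -4.6941$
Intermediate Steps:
$q{\left(g,P \right)} = 11 + 8 g + P g$ ($q{\left(g,P \right)} = \left(8 g + P g\right) + 11 = 11 + 8 g + P g$)
$\frac{L}{q{\left(k,R{\left(\left(0 + 6\right) \left(-4\right) \right)} \right)}} = \frac{399}{11 + 8 \cdot 6 + \left(0 + 6\right) \left(-4\right) 6} = \frac{399}{11 + 48 + 6 \left(-4\right) 6} = \frac{399}{11 + 48 - 144} = \frac{399}{-85} = 399 \left(- \frac{1}{85}\right) = - \frac{399}{85}$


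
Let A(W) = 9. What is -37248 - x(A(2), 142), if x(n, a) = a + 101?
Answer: -37491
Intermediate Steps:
x(n, a) = 101 + a
-37248 - x(A(2), 142) = -37248 - (101 + 142) = -37248 - 1*243 = -37248 - 243 = -37491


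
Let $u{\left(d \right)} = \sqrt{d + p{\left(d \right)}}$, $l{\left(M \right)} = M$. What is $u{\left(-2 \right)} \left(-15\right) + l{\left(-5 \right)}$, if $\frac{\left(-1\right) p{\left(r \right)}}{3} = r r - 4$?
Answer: $-5 - 15 i \sqrt{2} \approx -5.0 - 21.213 i$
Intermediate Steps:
$p{\left(r \right)} = 12 - 3 r^{2}$ ($p{\left(r \right)} = - 3 \left(r r - 4\right) = - 3 \left(r^{2} - 4\right) = - 3 \left(-4 + r^{2}\right) = 12 - 3 r^{2}$)
$u{\left(d \right)} = \sqrt{12 + d - 3 d^{2}}$ ($u{\left(d \right)} = \sqrt{d - \left(-12 + 3 d^{2}\right)} = \sqrt{12 + d - 3 d^{2}}$)
$u{\left(-2 \right)} \left(-15\right) + l{\left(-5 \right)} = \sqrt{12 - 2 - 3 \left(-2\right)^{2}} \left(-15\right) - 5 = \sqrt{12 - 2 - 12} \left(-15\right) - 5 = \sqrt{-2} \left(-15\right) - 5 = i \sqrt{2} \left(-15\right) - 5 = - 15 i \sqrt{2} - 5 = -5 - 15 i \sqrt{2}$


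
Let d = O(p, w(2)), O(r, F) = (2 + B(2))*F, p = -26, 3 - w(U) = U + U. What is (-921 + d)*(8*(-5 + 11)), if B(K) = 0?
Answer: -44304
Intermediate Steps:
w(U) = 3 - 2*U (w(U) = 3 - (U + U) = 3 - 2*U)
O(r, F) = 2*F (O(r, F) = (2 + 0)*F = 2*F)
d = -2 (d = 2*(3 - 2*2) = 2*(3 - 4) = 2*(-1) = -2)
(-921 + d)*(8*(-5 + 11)) = (-921 - 2)*(8*(-5 + 11)) = -7384*6 = -923*48 = -44304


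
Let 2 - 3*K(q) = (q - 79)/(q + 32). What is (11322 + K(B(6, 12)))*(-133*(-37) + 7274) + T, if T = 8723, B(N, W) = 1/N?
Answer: 26653030844/193 ≈ 1.3810e+8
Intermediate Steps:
K(q) = 2/3 - (-79 + q)/(3*(32 + q)) (K(q) = 2/3 - (q - 79)/(3*(q + 32)) = 2/3 - (-79 + q)/(3*(32 + q)))
(11322 + K(B(6, 12)))*(-133*(-37) + 7274) + T = (11322 + (143 + 1/6)/(3*(32 + 1/6)))*(-133*(-37) + 7274) + 8723 = (11322 + (143 + 1/6)/(3*(32 + 1/6)))*(4921 + 7274) + 8723 = (11322 + (1/3)*(859/6)/(193/6))*12195 + 8723 = (11322 + (1/3)*(6/193)*(859/6))*12195 + 8723 = (11322 + 859/579)*12195 + 8723 = (6556297/579)*12195 + 8723 = 26651347305/193 + 8723 = 26653030844/193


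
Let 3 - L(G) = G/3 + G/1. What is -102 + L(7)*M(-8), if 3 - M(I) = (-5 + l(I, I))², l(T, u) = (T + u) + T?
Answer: 15616/3 ≈ 5205.3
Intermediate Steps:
l(T, u) = u + 2*T
L(G) = 3 - 4*G/3 (L(G) = 3 - (G/3 + G/1) = 3 - (G*(⅓) + G*1) = 3 - (G/3 + G) = 3 - 4*G/3)
M(I) = 3 - (-5 + 3*I)² (M(I) = 3 - (-5 + (I + 2*I))² = 3 - (-5 + 3*I)²)
-102 + L(7)*M(-8) = -102 + (3 - 4/3*7)*(3 - (-5 + 3*(-8))²) = -102 + (3 - 28/3)*(3 - (-5 - 24)²) = -102 - 19*(3 - 1*(-29)²)/3 = -102 - 19*(3 - 1*841)/3 = -102 - 19*(3 - 841)/3 = -102 - 19/3*(-838) = -102 + 15922/3 = 15616/3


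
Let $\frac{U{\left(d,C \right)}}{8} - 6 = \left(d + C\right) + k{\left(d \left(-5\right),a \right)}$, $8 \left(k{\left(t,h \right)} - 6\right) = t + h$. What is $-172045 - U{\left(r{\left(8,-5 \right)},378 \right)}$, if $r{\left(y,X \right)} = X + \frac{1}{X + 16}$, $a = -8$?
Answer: $- \frac{1926565}{11} \approx -1.7514 \cdot 10^{5}$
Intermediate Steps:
$r{\left(y,X \right)} = X + \frac{1}{16 + X}$
$k{\left(t,h \right)} = 6 + \frac{h}{8} + \frac{t}{8}$ ($k{\left(t,h \right)} = 6 + \frac{t + h}{8} = 6 + \frac{h + t}{8} = 6 + \left(\frac{h}{8} + \frac{t}{8}\right) = 6 + \frac{h}{8} + \frac{t}{8}$)
$U{\left(d,C \right)} = 88 + 3 d + 8 C$ ($U{\left(d,C \right)} = 48 + 8 \left(\left(d + C\right) + \left(6 + \frac{1}{8} \left(-8\right) + \frac{d \left(-5\right)}{8}\right)\right) = 48 + 8 \left(\left(C + d\right) + \left(6 - 1 + \frac{\left(-5\right) d}{8}\right)\right) = 48 + 8 \left(\left(C + d\right) - \left(-5 + \frac{5 d}{8}\right)\right) = 48 + 8 \left(5 + C + \frac{3 d}{8}\right) = 48 + \left(40 + 3 d + 8 C\right) = 88 + 3 d + 8 C$)
$-172045 - U{\left(r{\left(8,-5 \right)},378 \right)} = -172045 - \left(88 + 3 \frac{1 + \left(-5\right)^{2} + 16 \left(-5\right)}{16 - 5} + 8 \cdot 378\right) = -172045 - \left(88 + 3 \frac{1 + 25 - 80}{11} + 3024\right) = -172045 - \left(88 + 3 \cdot \frac{1}{11} \left(-54\right) + 3024\right) = -172045 - \left(88 + 3 \left(- \frac{54}{11}\right) + 3024\right) = -172045 - \left(88 - \frac{162}{11} + 3024\right) = -172045 - \frac{34070}{11} = - \frac{1926565}{11}$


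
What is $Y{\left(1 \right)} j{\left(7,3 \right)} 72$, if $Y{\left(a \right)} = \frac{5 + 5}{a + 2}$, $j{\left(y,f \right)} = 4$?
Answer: $960$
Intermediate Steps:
$Y{\left(a \right)} = \frac{10}{2 + a}$
$Y{\left(1 \right)} j{\left(7,3 \right)} 72 = \frac{10}{2 + 1} \cdot 4 \cdot 72 = \frac{10}{3} \cdot 4 \cdot 72 = \frac{40}{3} \cdot 72 = 960$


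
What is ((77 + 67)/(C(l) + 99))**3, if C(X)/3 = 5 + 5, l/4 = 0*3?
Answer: 110592/79507 ≈ 1.3910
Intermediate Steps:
l = 0 (l = 4*(0*3) = 4*0 = 0)
C(X) = 30 (C(X) = 3*(5 + 5) = 3*10 = 30)
((77 + 67)/(C(l) + 99))**3 = ((77 + 67)/(30 + 99))**3 = (144/129)**3 = (144*(1/129))**3 = (48/43)**3 = 110592/79507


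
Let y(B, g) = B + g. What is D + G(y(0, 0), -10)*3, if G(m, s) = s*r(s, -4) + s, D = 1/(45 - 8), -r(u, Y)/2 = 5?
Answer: 9991/37 ≈ 270.03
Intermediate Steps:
r(u, Y) = -10 (r(u, Y) = -2*5 = -10)
D = 1/37 ≈ 0.027027
G(m, s) = -9*s (G(m, s) = s*(-10) + s = -10*s + s = -9*s)
D + G(y(0, 0), -10)*3 = 1/37 - 9*(-10)*3 = 1/37 + 90*3 = 1/37 + 270 = 9991/37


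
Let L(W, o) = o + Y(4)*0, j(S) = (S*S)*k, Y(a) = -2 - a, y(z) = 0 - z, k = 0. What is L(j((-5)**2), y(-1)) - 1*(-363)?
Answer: 364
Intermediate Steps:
y(z) = -z
j(S) = 0 (j(S) = (S*S)*0 = S**2*0 = 0)
L(W, o) = o (L(W, o) = o + (-2 - 1*4)*0 = o + (-2 - 4)*0 = o - 6*0 = o + 0 = o)
L(j((-5)**2), y(-1)) - 1*(-363) = -1*(-1) - 1*(-363) = 1 + 363 = 364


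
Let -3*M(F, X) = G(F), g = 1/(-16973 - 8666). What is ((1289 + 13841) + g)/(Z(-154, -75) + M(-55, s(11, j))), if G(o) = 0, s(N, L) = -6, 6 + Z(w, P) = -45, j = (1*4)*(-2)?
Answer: -129306023/435863 ≈ -296.67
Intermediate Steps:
j = -8 (j = 4*(-2) = -8)
Z(w, P) = -51 (Z(w, P) = -6 - 45 = -51)
g = -1/25639 (g = 1/(-25639) = -1/25639 ≈ -3.9003e-5)
M(F, X) = 0 (M(F, X) = -⅓*0 = 0)
((1289 + 13841) + g)/(Z(-154, -75) + M(-55, s(11, j))) = ((1289 + 13841) - 1/25639)/(-51 + 0) = (15130 - 1/25639)/(-51) = (387918069/25639)*(-1/51) = -129306023/435863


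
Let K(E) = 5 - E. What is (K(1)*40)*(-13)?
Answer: -2080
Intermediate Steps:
(K(1)*40)*(-13) = ((5 - 1*1)*40)*(-13) = ((5 - 1)*40)*(-13) = (4*40)*(-13) = 160*(-13) = -2080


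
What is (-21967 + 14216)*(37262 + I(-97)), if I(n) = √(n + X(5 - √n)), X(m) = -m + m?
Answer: -288817762 - 7751*I*√97 ≈ -2.8882e+8 - 76339.0*I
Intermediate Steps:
X(m) = 0
I(n) = √n (I(n) = √(n + 0) = √n)
(-21967 + 14216)*(37262 + I(-97)) = (-21967 + 14216)*(37262 + √(-97)) = -7751*(37262 + I*√97) = -288817762 - 7751*I*√97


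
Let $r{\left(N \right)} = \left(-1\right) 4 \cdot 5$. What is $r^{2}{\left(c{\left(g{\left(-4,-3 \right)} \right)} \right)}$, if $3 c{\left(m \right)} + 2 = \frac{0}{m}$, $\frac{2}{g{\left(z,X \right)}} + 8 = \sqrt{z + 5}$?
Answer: $400$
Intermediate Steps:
$g{\left(z,X \right)} = \frac{2}{-8 + \sqrt{5 + z}}$ ($g{\left(z,X \right)} = \frac{2}{-8 + \sqrt{z + 5}} = \frac{2}{-8 + \sqrt{5 + z}}$)
$c{\left(m \right)} = - \frac{2}{3}$ ($c{\left(m \right)} = - \frac{2}{3} + \frac{0 \frac{1}{m}}{3} = - \frac{2}{3} + \frac{1}{3} \cdot 0 = - \frac{2}{3} + 0 = - \frac{2}{3}$)
$r{\left(N \right)} = -20$ ($r{\left(N \right)} = \left(-4\right) 5 = -20$)
$r^{2}{\left(c{\left(g{\left(-4,-3 \right)} \right)} \right)} = \left(-20\right)^{2} = 400$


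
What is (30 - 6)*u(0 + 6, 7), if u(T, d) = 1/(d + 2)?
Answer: 8/3 ≈ 2.6667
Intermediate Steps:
u(T, d) = 1/(2 + d)
(30 - 6)*u(0 + 6, 7) = (30 - 6)/(2 + 7) = 24/9 = 24*(⅑) = 8/3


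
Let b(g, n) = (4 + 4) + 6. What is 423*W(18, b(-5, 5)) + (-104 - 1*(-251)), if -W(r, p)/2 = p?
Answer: -11697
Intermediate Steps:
b(g, n) = 14 (b(g, n) = 8 + 6 = 14)
W(r, p) = -2*p
423*W(18, b(-5, 5)) + (-104 - 1*(-251)) = 423*(-2*14) + (-104 - 1*(-251)) = 423*(-28) + (-104 + 251) = -11844 + 147 = -11697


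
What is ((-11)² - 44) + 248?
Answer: 325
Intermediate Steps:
((-11)² - 44) + 248 = (121 - 44) + 248 = 77 + 248 = 325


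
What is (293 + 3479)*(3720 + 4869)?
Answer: 32397708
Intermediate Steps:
(293 + 3479)*(3720 + 4869) = 3772*8589 = 32397708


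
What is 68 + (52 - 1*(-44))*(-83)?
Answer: -7900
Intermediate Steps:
68 + (52 - 1*(-44))*(-83) = 68 + (52 + 44)*(-83) = 68 + 96*(-83) = 68 - 7968 = -7900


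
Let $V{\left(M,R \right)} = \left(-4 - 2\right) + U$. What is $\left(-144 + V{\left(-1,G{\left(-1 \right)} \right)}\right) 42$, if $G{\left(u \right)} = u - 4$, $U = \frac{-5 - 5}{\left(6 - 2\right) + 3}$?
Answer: $-6360$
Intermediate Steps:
$U = - \frac{10}{7}$ ($U = - \frac{10}{\left(6 - 2\right) + 3} = - \frac{10}{4 + 3} = - \frac{10}{7} \approx -1.4286$)
$G{\left(u \right)} = -4 + u$
$V{\left(M,R \right)} = - \frac{52}{7}$ ($V{\left(M,R \right)} = \left(-4 - 2\right) - \frac{10}{7} = -6 - \frac{10}{7} = - \frac{52}{7}$)
$\left(-144 + V{\left(-1,G{\left(-1 \right)} \right)}\right) 42 = \left(-144 - \frac{52}{7}\right) 42 = \left(- \frac{1060}{7}\right) 42 = -6360$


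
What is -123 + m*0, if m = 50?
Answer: -123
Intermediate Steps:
-123 + m*0 = -123 + 50*0 = -123 + 0 = -123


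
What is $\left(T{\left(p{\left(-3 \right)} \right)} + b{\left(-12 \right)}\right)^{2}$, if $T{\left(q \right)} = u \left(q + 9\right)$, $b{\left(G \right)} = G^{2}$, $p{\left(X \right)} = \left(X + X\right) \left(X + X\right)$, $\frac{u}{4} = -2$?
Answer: $46656$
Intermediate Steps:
$u = -8$ ($u = 4 \left(-2\right) = -8$)
$p{\left(X \right)} = 4 X^{2}$ ($p{\left(X \right)} = 2 X 2 X = 4 X^{2}$)
$T{\left(q \right)} = -72 - 8 q$ ($T{\left(q \right)} = - 8 \left(q + 9\right) = - 8 \left(9 + q\right) = -72 - 8 q$)
$\left(T{\left(p{\left(-3 \right)} \right)} + b{\left(-12 \right)}\right)^{2} = \left(\left(-72 - 8 \cdot 4 \left(-3\right)^{2}\right) + \left(-12\right)^{2}\right)^{2} = \left(\left(-72 - 8 \cdot 4 \cdot 9\right) + 144\right)^{2} = \left(\left(-72 - 288\right) + 144\right)^{2} = \left(-360 + 144\right)^{2} = \left(-216\right)^{2} = 46656$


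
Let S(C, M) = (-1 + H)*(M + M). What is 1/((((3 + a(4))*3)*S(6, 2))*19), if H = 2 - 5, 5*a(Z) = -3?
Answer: -5/10944 ≈ -0.00045687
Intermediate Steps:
a(Z) = -⅗ (a(Z) = (⅕)*(-3) = -⅗)
H = -3
S(C, M) = -8*M (S(C, M) = (-1 - 3)*(M + M) = -8*M)
1/((((3 + a(4))*3)*S(6, 2))*19) = 1/((((3 - ⅗)*3)*(-8*2))*19) = 1/((((12/5)*3)*(-16))*19) = 1/(((36/5)*(-16))*19) = 1/(-576/5*19) = 1/(-10944/5) = -5/10944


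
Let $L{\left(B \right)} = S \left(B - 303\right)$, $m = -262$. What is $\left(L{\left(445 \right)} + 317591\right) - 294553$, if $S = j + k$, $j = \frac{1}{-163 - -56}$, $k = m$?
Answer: $- \frac{1515904}{107} \approx -14167.0$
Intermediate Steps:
$k = -262$
$j = - \frac{1}{107}$ ($j = \frac{1}{-163 + \left(-86 + 142\right)} = \frac{1}{-163 + 56} = \frac{1}{-107} = - \frac{1}{107} \approx -0.0093458$)
$S = - \frac{28035}{107}$ ($S = - \frac{1}{107} - 262 = - \frac{28035}{107} \approx -262.01$)
$L{\left(B \right)} = \frac{8494605}{107} - \frac{28035 B}{107}$ ($L{\left(B \right)} = - \frac{28035 \left(B - 303\right)}{107} = - \frac{28035 \left(-303 + B\right)}{107} = \frac{8494605}{107} - \frac{28035 B}{107}$)
$\left(L{\left(445 \right)} + 317591\right) - 294553 = \left(\left(\frac{8494605}{107} - \frac{12475575}{107}\right) + 317591\right) - 294553 = \left(- \frac{3980970}{107} + 317591\right) - 294553 = \frac{30001267}{107} - 294553 = - \frac{1515904}{107}$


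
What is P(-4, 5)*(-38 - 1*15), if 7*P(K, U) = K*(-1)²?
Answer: 212/7 ≈ 30.286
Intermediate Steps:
P(K, U) = K/7 (P(K, U) = (K*(-1)²)/7 = (K*1)/7 = K/7)
P(-4, 5)*(-38 - 1*15) = ((⅐)*(-4))*(-38 - 1*15) = -4*(-38 - 15)/7 = -4/7*(-53) = 212/7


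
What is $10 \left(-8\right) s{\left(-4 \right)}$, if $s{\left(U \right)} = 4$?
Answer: $-320$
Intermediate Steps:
$10 \left(-8\right) s{\left(-4 \right)} = 10 \left(-8\right) 4 = \left(-80\right) 4 = -320$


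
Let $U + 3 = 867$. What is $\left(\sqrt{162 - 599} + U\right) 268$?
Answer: $231552 + 268 i \sqrt{437} \approx 2.3155 \cdot 10^{5} + 5602.4 i$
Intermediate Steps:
$U = 864$ ($U = -3 + 867 = 864$)
$\left(\sqrt{162 - 599} + U\right) 268 = \left(\sqrt{162 - 599} + 864\right) 268 = \left(\sqrt{-437} + 864\right) 268 = \left(i \sqrt{437} + 864\right) 268 = \left(864 + i \sqrt{437}\right) 268 = 231552 + 268 i \sqrt{437}$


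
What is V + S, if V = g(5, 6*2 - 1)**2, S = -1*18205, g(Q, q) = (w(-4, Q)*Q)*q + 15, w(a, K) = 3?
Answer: 14195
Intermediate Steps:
g(Q, q) = 15 + 3*Q*q (g(Q, q) = (3*Q)*q + 15 = 3*Q*q + 15 = 15 + 3*Q*q)
S = -18205
V = 32400 (V = (15 + 3*5*(6*2 - 1))**2 = (15 + 3*5*(12 - 1))**2 = (15 + 3*5*11)**2 = (15 + 165)**2 = 180**2 = 32400)
V + S = 32400 - 18205 = 14195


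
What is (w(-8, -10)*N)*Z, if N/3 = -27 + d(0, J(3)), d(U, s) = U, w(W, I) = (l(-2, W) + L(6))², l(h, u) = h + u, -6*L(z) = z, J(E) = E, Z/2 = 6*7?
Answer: -823284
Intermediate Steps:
Z = 84 (Z = 2*(6*7) = 2*42 = 84)
L(z) = -z/6
w(W, I) = (-3 + W)² (w(W, I) = ((-2 + W) - ⅙*6)² = ((-2 + W) - 1)² = (-3 + W)²)
N = -81 (N = 3*(-27 + 0) = 3*(-27) = -81)
(w(-8, -10)*N)*Z = ((-3 - 8)²*(-81))*84 = ((-11)²*(-81))*84 = (121*(-81))*84 = -9801*84 = -823284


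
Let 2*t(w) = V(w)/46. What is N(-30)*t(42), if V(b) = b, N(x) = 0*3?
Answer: 0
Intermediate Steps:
N(x) = 0
t(w) = w/92 (t(w) = (w/46)/2 = w/92)
N(-30)*t(42) = 0*((1/92)*42) = 0*(21/46) = 0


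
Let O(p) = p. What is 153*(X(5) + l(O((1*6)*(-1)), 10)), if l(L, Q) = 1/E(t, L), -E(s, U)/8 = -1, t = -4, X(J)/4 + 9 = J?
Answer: -19431/8 ≈ -2428.9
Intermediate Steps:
X(J) = -36 + 4*J
E(s, U) = 8 (E(s, U) = -8*(-1) = 8)
l(L, Q) = ⅛ (l(L, Q) = 1/8 = ⅛)
153*(X(5) + l(O((1*6)*(-1)), 10)) = 153*((-36 + 4*5) + ⅛) = 153*((-36 + 20) + ⅛) = 153*(-16 + ⅛) = 153*(-127/8) = -19431/8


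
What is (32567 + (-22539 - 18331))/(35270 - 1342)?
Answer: -8303/33928 ≈ -0.24472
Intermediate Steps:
(32567 + (-22539 - 18331))/(35270 - 1342) = (32567 - 40870)/33928 = -8303*1/33928 = -8303/33928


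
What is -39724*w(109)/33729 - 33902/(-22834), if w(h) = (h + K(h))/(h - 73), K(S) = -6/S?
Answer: -785536731926/377767397133 ≈ -2.0794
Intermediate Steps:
w(h) = (h - 6/h)/(-73 + h) (w(h) = (h - 6/h)/(h - 73) = (h - 6/h)/(-73 + h))
-39724*w(109)/33729 - 33902/(-22834) = -39724*(-6 + 109²)/(3676461*(-73 + 109)) - 33902/(-22834) = -39724/(33729/(((1/109)*(-6 + 11881)/36))) - 33902*(-1/22834) = -39724/(33729/(((1/109)*(1/36)*11875))) + 16951/11417 = -39724/(33729/(11875/3924)) + 16951/11417 = -39724/(33729*(3924/11875)) + 16951/11417 = -39724/132352596/11875 + 16951/11417 = -39724*11875/132352596 + 16951/11417 = -117930625/33088149 + 16951/11417 = -785536731926/377767397133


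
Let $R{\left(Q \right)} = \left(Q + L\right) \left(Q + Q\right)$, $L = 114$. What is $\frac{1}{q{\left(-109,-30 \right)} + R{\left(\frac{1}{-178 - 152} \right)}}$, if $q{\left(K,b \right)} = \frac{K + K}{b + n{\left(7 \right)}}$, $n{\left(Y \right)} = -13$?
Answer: $\frac{2341350}{10252483} \approx 0.22837$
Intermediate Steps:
$q{\left(K,b \right)} = \frac{2 K}{-13 + b}$ ($q{\left(K,b \right)} = \frac{K + K}{b - 13} = \frac{2 K}{-13 + b}$)
$R{\left(Q \right)} = 2 Q \left(114 + Q\right)$ ($R{\left(Q \right)} = \left(Q + 114\right) \left(Q + Q\right) = \left(114 + Q\right) 2 Q = 2 Q \left(114 + Q\right)$)
$\frac{1}{q{\left(-109,-30 \right)} + R{\left(\frac{1}{-178 - 152} \right)}} = \frac{1}{2 \left(-109\right) \frac{1}{-13 - 30} + \frac{2 \left(114 + \frac{1}{-178 - 152}\right)}{-178 - 152}} = \frac{1}{2 \left(-109\right) \frac{1}{-43} + \frac{2 \left(114 + \frac{1}{-330}\right)}{-330}} = \frac{1}{2 \left(-109\right) \left(- \frac{1}{43}\right) + 2 \left(- \frac{1}{330}\right) \left(114 - \frac{1}{330}\right)} = \frac{1}{\frac{218}{43} + 2 \left(- \frac{1}{330}\right) \frac{37619}{330}} = \frac{1}{\frac{218}{43} - \frac{37619}{54450}} = \frac{1}{\frac{10252483}{2341350}} = \frac{2341350}{10252483}$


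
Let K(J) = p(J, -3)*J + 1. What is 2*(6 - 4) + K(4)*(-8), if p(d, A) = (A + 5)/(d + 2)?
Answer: -44/3 ≈ -14.667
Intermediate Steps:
p(d, A) = (5 + A)/(2 + d)
K(J) = 1 + 2*J/(2 + J) (K(J) = ((5 - 3)/(2 + J))*J + 1 = (2/(2 + J))*J + 1 = 2*J/(2 + J) + 1 = 1 + 2*J/(2 + J))
2*(6 - 4) + K(4)*(-8) = 2*(6 - 4) + ((2 + 3*4)/(2 + 4))*(-8) = 2*2 + ((2 + 12)/6)*(-8) = 4 + ((⅙)*14)*(-8) = 4 + (7/3)*(-8) = 4 - 56/3 = -44/3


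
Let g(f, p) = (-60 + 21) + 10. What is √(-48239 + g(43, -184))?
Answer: 2*I*√12067 ≈ 219.7*I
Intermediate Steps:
g(f, p) = -29 (g(f, p) = -39 + 10 = -29)
√(-48239 + g(43, -184)) = √(-48239 - 29) = √(-48268) = 2*I*√12067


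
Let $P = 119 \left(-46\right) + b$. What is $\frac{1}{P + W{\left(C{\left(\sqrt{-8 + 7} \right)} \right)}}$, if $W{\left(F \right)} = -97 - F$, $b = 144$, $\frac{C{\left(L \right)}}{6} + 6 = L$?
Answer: $- \frac{599}{3229213} + \frac{2 i}{9687639} \approx -0.00018549 + 2.0645 \cdot 10^{-7} i$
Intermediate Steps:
$C{\left(L \right)} = -36 + 6 L$
$P = -5330$ ($P = 119 \left(-46\right) + 144 = -5474 + 144 = -5330$)
$\frac{1}{P + W{\left(C{\left(\sqrt{-8 + 7} \right)} \right)}} = \frac{1}{-5330 - \left(61 + 6 \sqrt{-8 + 7}\right)} = \frac{1}{-5330 - \left(61 + 6 i\right)} = \frac{1}{-5391 - 6 i} = \frac{-5391 + 6 i}{29062917}$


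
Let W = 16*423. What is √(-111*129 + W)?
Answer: 3*I*√839 ≈ 86.896*I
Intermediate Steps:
W = 6768
√(-111*129 + W) = √(-111*129 + 6768) = √(-14319 + 6768) = √(-7551) = 3*I*√839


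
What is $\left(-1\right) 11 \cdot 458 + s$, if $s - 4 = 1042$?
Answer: $-3992$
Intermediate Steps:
$s = 1046$ ($s = 4 + 1042 = 1046$)
$\left(-1\right) 11 \cdot 458 + s = \left(-1\right) 11 \cdot 458 + 1046 = \left(-11\right) 458 + 1046 = -5038 + 1046 = -3992$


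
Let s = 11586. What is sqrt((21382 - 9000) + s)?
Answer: 4*sqrt(1498) ≈ 154.82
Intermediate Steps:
sqrt((21382 - 9000) + s) = sqrt((21382 - 9000) + 11586) = sqrt(12382 + 11586) = sqrt(23968) = 4*sqrt(1498)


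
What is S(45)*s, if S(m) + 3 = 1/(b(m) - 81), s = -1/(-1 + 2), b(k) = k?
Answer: 109/36 ≈ 3.0278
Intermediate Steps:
s = -1 (s = -1/1 = -1*1 = -1)
S(m) = -3 + 1/(-81 + m) (S(m) = -3 + 1/(m - 81) = -3 + 1/(-81 + m))
S(45)*s = ((244 - 3*45)/(-81 + 45))*(-1) = ((244 - 135)/(-36))*(-1) = -1/36*109*(-1) = -109/36*(-1) = 109/36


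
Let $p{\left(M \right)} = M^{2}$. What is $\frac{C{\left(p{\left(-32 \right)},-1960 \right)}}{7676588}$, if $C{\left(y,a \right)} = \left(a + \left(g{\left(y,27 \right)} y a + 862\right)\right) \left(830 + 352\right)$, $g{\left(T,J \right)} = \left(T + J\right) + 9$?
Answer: $- \frac{628665463659}{1919147} \approx -3.2758 \cdot 10^{5}$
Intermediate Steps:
$g{\left(T,J \right)} = 9 + J + T$ ($g{\left(T,J \right)} = \left(J + T\right) + 9 = 9 + J + T$)
$C{\left(y,a \right)} = 1018884 + 1182 a + 1182 a y \left(36 + y\right)$ ($C{\left(y,a \right)} = \left(a + \left(\left(9 + 27 + y\right) y a + 862\right)\right) \left(830 + 352\right) = \left(a + \left(\left(36 + y\right) y a + 862\right)\right) 1182 = \left(a + \left(y \left(36 + y\right) a + 862\right)\right) 1182 = \left(a + \left(a y \left(36 + y\right) + 862\right)\right) 1182 = \left(a + \left(862 + a y \left(36 + y\right)\right)\right) 1182 = \left(862 + a + a y \left(36 + y\right)\right) 1182 = 1018884 + 1182 a + 1182 a y \left(36 + y\right)$)
$\frac{C{\left(p{\left(-32 \right)},-1960 \right)}}{7676588} = \frac{1018884 + 1182 \left(-1960\right) + 1182 \left(-1960\right) \left(-32\right)^{2} \left(36 + \left(-32\right)^{2}\right)}{7676588} = \left(1018884 - 2316720 + 1182 \left(-1960\right) 1024 \left(36 + 1024\right)\right) \frac{1}{7676588} = \left(1018884 - 2316720 + 1182 \left(-1960\right) 1024 \cdot 1060\right) \frac{1}{7676588} = \left(1018884 - 2316720 - 2514660556800\right) \frac{1}{7676588} = \left(-2514661854636\right) \frac{1}{7676588} = - \frac{628665463659}{1919147}$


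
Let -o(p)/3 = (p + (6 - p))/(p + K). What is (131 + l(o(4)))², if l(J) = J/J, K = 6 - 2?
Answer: 17424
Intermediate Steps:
K = 4
o(p) = -18/(4 + p) (o(p) = -3*(p + (6 - p))/(p + 4) = -18/(4 + p))
l(J) = 1
(131 + l(o(4)))² = (131 + 1)² = 132² = 17424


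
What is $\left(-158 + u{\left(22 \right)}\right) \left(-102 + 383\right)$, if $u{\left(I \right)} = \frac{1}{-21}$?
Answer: $- \frac{932639}{21} \approx -44411.0$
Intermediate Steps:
$u{\left(I \right)} = - \frac{1}{21}$
$\left(-158 + u{\left(22 \right)}\right) \left(-102 + 383\right) = \left(-158 - \frac{1}{21}\right) \left(-102 + 383\right) = \left(- \frac{3319}{21}\right) 281 = - \frac{932639}{21}$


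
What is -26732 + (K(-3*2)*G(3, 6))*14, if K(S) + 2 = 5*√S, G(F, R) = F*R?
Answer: -27236 + 1260*I*√6 ≈ -27236.0 + 3086.4*I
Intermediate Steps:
K(S) = -2 + 5*√S
-26732 + (K(-3*2)*G(3, 6))*14 = -26732 + ((-2 + 5*√(-3*2))*(3*6))*14 = -26732 + ((-2 + 5*√(-6))*18)*14 = -26732 + ((-2 + 5*(I*√6))*18)*14 = -26732 + ((-2 + 5*I*√6)*18)*14 = -26732 + (-36 + 90*I*√6)*14 = -26732 + (-504 + 1260*I*√6) = -27236 + 1260*I*√6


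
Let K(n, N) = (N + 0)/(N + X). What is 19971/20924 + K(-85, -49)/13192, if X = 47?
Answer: 131985035/138014704 ≈ 0.95631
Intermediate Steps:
K(n, N) = N/(47 + N) (K(n, N) = (N + 0)/(N + 47) = N/(47 + N))
19971/20924 + K(-85, -49)/13192 = 19971/20924 - 49/(47 - 49)/13192 = 19971*(1/20924) - 49/(-2)*(1/13192) = 19971/20924 - 49*(-1/2)*(1/13192) = 19971/20924 + (49/2)*(1/13192) = 19971/20924 + 49/26384 = 131985035/138014704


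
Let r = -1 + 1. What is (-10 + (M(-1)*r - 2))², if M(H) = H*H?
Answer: 144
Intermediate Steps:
M(H) = H²
r = 0
(-10 + (M(-1)*r - 2))² = (-10 + ((-1)²*0 - 2))² = (-10 + (1*0 - 2))² = (-10 + (0 - 2))² = (-10 - 2)² = (-12)² = 144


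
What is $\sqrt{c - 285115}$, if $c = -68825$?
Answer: $2 i \sqrt{88485} \approx 594.93 i$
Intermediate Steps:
$\sqrt{c - 285115} = \sqrt{-68825 - 285115} = \sqrt{-353940} = 2 i \sqrt{88485}$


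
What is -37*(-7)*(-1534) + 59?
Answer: -397247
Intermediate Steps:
-37*(-7)*(-1534) + 59 = 259*(-1534) + 59 = -397306 + 59 = -397247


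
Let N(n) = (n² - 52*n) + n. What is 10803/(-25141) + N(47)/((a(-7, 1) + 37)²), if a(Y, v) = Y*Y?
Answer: -21156374/46485709 ≈ -0.45512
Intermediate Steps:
a(Y, v) = Y²
N(n) = n² - 51*n
10803/(-25141) + N(47)/((a(-7, 1) + 37)²) = 10803/(-25141) + (47*(-51 + 47))/(((-7)² + 37)²) = 10803*(-1/25141) + (47*(-4))/((49 + 37)²) = -10803/25141 - 188/(86²) = -10803/25141 - 188/7396 = -10803/25141 - 188*1/7396 = -10803/25141 - 47/1849 = -21156374/46485709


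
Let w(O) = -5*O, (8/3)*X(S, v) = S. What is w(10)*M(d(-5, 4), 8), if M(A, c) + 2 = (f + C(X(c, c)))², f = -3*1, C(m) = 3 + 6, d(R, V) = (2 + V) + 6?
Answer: -1700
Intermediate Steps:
d(R, V) = 8 + V
X(S, v) = 3*S/8
C(m) = 9
f = -3
M(A, c) = 34 (M(A, c) = -2 + (-3 + 9)² = -2 + 6² = -2 + 36 = 34)
w(10)*M(d(-5, 4), 8) = -5*10*34 = -50*34 = -1700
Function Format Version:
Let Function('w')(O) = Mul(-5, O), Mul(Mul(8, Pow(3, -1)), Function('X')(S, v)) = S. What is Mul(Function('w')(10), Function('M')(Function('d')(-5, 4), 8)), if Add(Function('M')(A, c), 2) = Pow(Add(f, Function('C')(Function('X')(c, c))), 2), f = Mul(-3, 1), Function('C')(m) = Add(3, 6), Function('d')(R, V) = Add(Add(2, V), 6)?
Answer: -1700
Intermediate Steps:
Function('d')(R, V) = Add(8, V)
Function('X')(S, v) = Mul(Rational(3, 8), S)
Function('C')(m) = 9
f = -3
Function('M')(A, c) = 34 (Function('M')(A, c) = Add(-2, Pow(Add(-3, 9), 2)) = Add(-2, Pow(6, 2)) = Add(-2, 36) = 34)
Mul(Function('w')(10), Function('M')(Function('d')(-5, 4), 8)) = Mul(Mul(-5, 10), 34) = Mul(-50, 34) = -1700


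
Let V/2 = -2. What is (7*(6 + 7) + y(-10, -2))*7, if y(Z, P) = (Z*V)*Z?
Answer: -2163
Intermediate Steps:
V = -4 (V = 2*(-2) = -4)
y(Z, P) = -4*Z² (y(Z, P) = (Z*(-4))*Z = (-4*Z)*Z = -4*Z²)
(7*(6 + 7) + y(-10, -2))*7 = (7*(6 + 7) - 4*(-10)²)*7 = (7*13 - 4*100)*7 = (91 - 400)*7 = -309*7 = -2163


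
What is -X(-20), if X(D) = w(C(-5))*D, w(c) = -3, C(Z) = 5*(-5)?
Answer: -60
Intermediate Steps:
C(Z) = -25
X(D) = -3*D
-X(-20) = -(-3)*(-20) = -1*60 = -60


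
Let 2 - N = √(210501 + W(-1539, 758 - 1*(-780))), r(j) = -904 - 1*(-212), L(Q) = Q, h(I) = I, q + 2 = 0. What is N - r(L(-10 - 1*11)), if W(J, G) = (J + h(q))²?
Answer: 694 - √2585182 ≈ -913.85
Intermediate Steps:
q = -2 (q = -2 + 0 = -2)
r(j) = -692 (r(j) = -904 + 212 = -692)
W(J, G) = (-2 + J)² (W(J, G) = (J - 2)² = (-2 + J)²)
N = 2 - √2585182 (N = 2 - √(210501 + (-2 - 1539)²) = 2 - √(210501 + (-1541)²) = 2 - √(210501 + 2374681) = 2 - √2585182 ≈ -1605.8)
N - r(L(-10 - 1*11)) = (2 - √2585182) - 1*(-692) = (2 - √2585182) + 692 = 694 - √2585182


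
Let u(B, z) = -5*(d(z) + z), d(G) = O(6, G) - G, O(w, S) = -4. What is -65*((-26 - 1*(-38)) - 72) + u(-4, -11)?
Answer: 3920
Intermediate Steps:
d(G) = -4 - G
u(B, z) = 20 (u(B, z) = -5*((-4 - z) + z) = -5*(-4) = 20)
-65*((-26 - 1*(-38)) - 72) + u(-4, -11) = -65*((-26 - 1*(-38)) - 72) + 20 = -65*((-26 + 38) - 72) + 20 = -65*(12 - 72) + 20 = -65*(-60) + 20 = 3900 + 20 = 3920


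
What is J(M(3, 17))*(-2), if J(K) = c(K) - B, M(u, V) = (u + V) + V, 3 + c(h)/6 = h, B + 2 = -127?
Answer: -666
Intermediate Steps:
B = -129 (B = -2 - 127 = -129)
c(h) = -18 + 6*h
M(u, V) = u + 2*V (M(u, V) = (V + u) + V = u + 2*V)
J(K) = 111 + 6*K (J(K) = (-18 + 6*K) - 1*(-129) = (-18 + 6*K) + 129 = 111 + 6*K)
J(M(3, 17))*(-2) = (111 + 6*(3 + 2*17))*(-2) = (111 + 6*(3 + 34))*(-2) = (111 + 6*37)*(-2) = (111 + 222)*(-2) = 333*(-2) = -666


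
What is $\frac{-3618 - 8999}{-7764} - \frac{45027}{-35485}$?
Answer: $\frac{797303873}{275505540} \approx 2.894$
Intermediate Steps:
$\frac{-3618 - 8999}{-7764} - \frac{45027}{-35485} = \left(-3618 - 8999\right) \left(- \frac{1}{7764}\right) - - \frac{45027}{35485} = \left(-12617\right) \left(- \frac{1}{7764}\right) + \frac{45027}{35485} = \frac{12617}{7764} + \frac{45027}{35485} = \frac{797303873}{275505540}$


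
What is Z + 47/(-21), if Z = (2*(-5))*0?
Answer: -47/21 ≈ -2.2381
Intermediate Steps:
Z = 0 (Z = -10*0 = 0)
Z + 47/(-21) = 0 + 47/(-21) = 0 + 47*(-1/21) = 0 - 47/21 = -47/21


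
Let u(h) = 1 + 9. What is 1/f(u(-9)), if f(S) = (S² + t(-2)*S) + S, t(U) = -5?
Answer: 1/60 ≈ 0.016667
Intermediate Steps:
u(h) = 10
f(S) = S² - 4*S (f(S) = (S² - 5*S) + S = S² - 4*S)
1/f(u(-9)) = 1/(10*(-4 + 10)) = 1/(10*6) = 1/60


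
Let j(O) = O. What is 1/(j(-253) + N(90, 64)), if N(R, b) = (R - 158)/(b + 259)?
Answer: -19/4811 ≈ -0.0039493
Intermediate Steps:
N(R, b) = (-158 + R)/(259 + b)
1/(j(-253) + N(90, 64)) = 1/(-253 + (-158 + 90)/(259 + 64)) = 1/(-253 - 68/323) = 1/(-253 + (1/323)*(-68)) = 1/(-253 - 4/19) = 1/(-4811/19) = -19/4811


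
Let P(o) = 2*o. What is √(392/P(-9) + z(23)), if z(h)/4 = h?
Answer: 2*√158/3 ≈ 8.3799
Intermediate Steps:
z(h) = 4*h
√(392/P(-9) + z(23)) = √(392/((2*(-9))) + 4*23) = √(392/(-18) + 92) = √(392*(-1/18) + 92) = √(-196/9 + 92) = √(632/9) = 2*√158/3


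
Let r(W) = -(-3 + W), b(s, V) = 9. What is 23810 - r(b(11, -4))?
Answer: 23816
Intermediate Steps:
r(W) = 3 - W
23810 - r(b(11, -4)) = 23810 - (3 - 1*9) = 23810 - (3 - 9) = 23810 - 1*(-6) = 23810 + 6 = 23816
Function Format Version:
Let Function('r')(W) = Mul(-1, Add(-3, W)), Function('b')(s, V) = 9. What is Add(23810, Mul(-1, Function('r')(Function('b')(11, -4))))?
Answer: 23816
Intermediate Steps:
Function('r')(W) = Add(3, Mul(-1, W))
Add(23810, Mul(-1, Function('r')(Function('b')(11, -4)))) = Add(23810, Mul(-1, Add(3, Mul(-1, 9)))) = Add(23810, Mul(-1, Add(3, -9))) = Add(23810, Mul(-1, -6)) = Add(23810, 6) = 23816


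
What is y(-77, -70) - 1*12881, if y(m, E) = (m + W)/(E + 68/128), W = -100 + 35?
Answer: -28629919/2223 ≈ -12879.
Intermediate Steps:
W = -65
y(m, E) = (-65 + m)/(17/32 + E) (y(m, E) = (m - 65)/(E + 68/128) = (-65 + m)/(E + 68*(1/128)) = (-65 + m)/(E + 17/32) = (-65 + m)/(17/32 + E))
y(-77, -70) - 1*12881 = 32*(-65 - 77)/(17 + 32*(-70)) - 1*12881 = 32*(-142)/(17 - 2240) - 12881 = 32*(-142)/(-2223) - 12881 = 32*(-1/2223)*(-142) - 12881 = 4544/2223 - 12881 = -28629919/2223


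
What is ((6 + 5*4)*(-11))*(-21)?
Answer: 6006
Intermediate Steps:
((6 + 5*4)*(-11))*(-21) = ((6 + 20)*(-11))*(-21) = (26*(-11))*(-21) = -286*(-21) = 6006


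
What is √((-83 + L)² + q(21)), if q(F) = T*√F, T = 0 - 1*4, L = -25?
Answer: 2*√(2916 - √21) ≈ 107.92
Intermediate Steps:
T = -4 (T = 0 - 4 = -4)
q(F) = -4*√F
√((-83 + L)² + q(21)) = √((-83 - 25)² - 4*√21) = √((-108)² - 4*√21) = √(11664 - 4*√21)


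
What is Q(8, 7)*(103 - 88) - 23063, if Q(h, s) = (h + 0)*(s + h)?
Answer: -21263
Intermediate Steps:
Q(h, s) = h*(h + s)
Q(8, 7)*(103 - 88) - 23063 = (8*(8 + 7))*(103 - 88) - 23063 = (8*15)*15 - 23063 = 120*15 - 23063 = 1800 - 23063 = -21263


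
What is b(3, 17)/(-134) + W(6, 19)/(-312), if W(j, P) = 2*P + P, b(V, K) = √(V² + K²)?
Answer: -19/104 - √298/134 ≈ -0.31152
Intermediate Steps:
b(V, K) = √(K² + V²)
W(j, P) = 3*P
b(3, 17)/(-134) + W(6, 19)/(-312) = √(17² + 3²)/(-134) + (3*19)/(-312) = √(289 + 9)*(-1/134) + 57*(-1/312) = √298*(-1/134) - 19/104 = -√298/134 - 19/104 = -19/104 - √298/134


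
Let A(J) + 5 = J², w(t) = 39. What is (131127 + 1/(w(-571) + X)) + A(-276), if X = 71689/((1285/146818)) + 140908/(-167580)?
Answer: 18281892538948277407/88191359969404 ≈ 2.0730e+5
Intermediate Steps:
X = 88190940055819/10767015 (X = 71689/((1285*(1/146818))) + 140908*(-1/167580) = 71689/(1285/146818) - 35227/41895 = 71689*(146818/1285) - 35227/41895 = 10525235602/1285 - 35227/41895 = 88190940055819/10767015 ≈ 8.1908e+6)
A(J) = -5 + J²
(131127 + 1/(w(-571) + X)) + A(-276) = (131127 + 1/(39 + 88190940055819/10767015)) + (-5 + (-276)²) = (131127 + 1/(88191359969404/10767015)) + (-5 + 76176) = (131127 + 10767015/88191359969404) + 76171 = 11564268458718805323/88191359969404 + 76171 = 18281892538948277407/88191359969404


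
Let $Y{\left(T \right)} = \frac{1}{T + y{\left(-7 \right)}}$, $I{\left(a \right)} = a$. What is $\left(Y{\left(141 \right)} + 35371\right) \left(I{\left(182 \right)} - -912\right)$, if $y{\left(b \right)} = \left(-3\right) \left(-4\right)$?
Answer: $\frac{5920469816}{153} \approx 3.8696 \cdot 10^{7}$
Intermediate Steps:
$y{\left(b \right)} = 12$
$Y{\left(T \right)} = \frac{1}{12 + T}$ ($Y{\left(T \right)} = \frac{1}{T + 12} = \frac{1}{12 + T}$)
$\left(Y{\left(141 \right)} + 35371\right) \left(I{\left(182 \right)} - -912\right) = \left(\frac{1}{12 + 141} + 35371\right) \left(182 - -912\right) = \left(\frac{1}{153} + 35371\right) \left(182 + 912\right) = \left(\frac{1}{153} + 35371\right) 1094 = \frac{5411764}{153} \cdot 1094 = \frac{5920469816}{153}$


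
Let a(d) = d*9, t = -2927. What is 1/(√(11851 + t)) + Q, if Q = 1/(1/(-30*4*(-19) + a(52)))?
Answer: 2748 + √2231/4462 ≈ 2748.0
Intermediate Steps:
a(d) = 9*d
Q = 2748 (Q = 1/(1/(-30*4*(-19) + 9*52)) = 1/(1/(-120*(-19) + 468)) = 1/(1/(2280 + 468)) = 1/(1/2748) = 2748)
1/(√(11851 + t)) + Q = 1/(√(11851 - 2927)) + 2748 = 1/(√8924) + 2748 = 1/(2*√2231) + 2748 = √2231/4462 + 2748 = 2748 + √2231/4462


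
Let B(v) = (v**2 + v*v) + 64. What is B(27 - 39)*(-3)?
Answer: -1056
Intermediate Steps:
B(v) = 64 + 2*v**2 (B(v) = (v**2 + v**2) + 64 = 2*v**2 + 64 = 64 + 2*v**2)
B(27 - 39)*(-3) = (64 + 2*(27 - 39)**2)*(-3) = (64 + 2*(-12)**2)*(-3) = (64 + 2*144)*(-3) = (64 + 288)*(-3) = 352*(-3) = -1056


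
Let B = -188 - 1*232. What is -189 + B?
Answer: -609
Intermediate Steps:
B = -420 (B = -188 - 232 = -420)
-189 + B = -189 - 420 = -609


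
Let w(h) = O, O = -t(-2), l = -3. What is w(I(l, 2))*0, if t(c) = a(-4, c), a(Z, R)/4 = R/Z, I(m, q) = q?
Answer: 0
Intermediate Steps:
a(Z, R) = 4*R/Z (a(Z, R) = 4*(R/Z) = 4*R/Z)
t(c) = -c (t(c) = 4*c/(-4) = 4*c*(-¼) = -c)
O = -2 (O = -(-1)*(-2) = -1*2 = -2)
w(h) = -2
w(I(l, 2))*0 = -2*0 = 0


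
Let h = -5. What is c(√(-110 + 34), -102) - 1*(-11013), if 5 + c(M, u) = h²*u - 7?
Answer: 8451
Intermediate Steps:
c(M, u) = -12 + 25*u (c(M, u) = -5 + ((-5)²*u - 7) = -5 + (25*u - 7) = -5 + (-7 + 25*u) = -12 + 25*u)
c(√(-110 + 34), -102) - 1*(-11013) = (-12 + 25*(-102)) - 1*(-11013) = (-12 - 2550) + 11013 = -2562 + 11013 = 8451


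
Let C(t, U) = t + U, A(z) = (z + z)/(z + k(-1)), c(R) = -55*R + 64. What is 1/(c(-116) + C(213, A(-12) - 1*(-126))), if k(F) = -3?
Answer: 5/33923 ≈ 0.00014739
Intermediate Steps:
c(R) = 64 - 55*R
A(z) = 2*z/(-3 + z) (A(z) = (z + z)/(z - 3) = (2*z)/(-3 + z) = 2*z/(-3 + z))
C(t, U) = U + t
1/(c(-116) + C(213, A(-12) - 1*(-126))) = 1/((64 - 55*(-116)) + ((2*(-12)/(-3 - 12) - 1*(-126)) + 213)) = 1/((64 + 6380) + ((2*(-12)/(-15) + 126) + 213)) = 1/(6444 + ((2*(-12)*(-1/15) + 126) + 213)) = 1/(6444 + ((8/5 + 126) + 213)) = 1/(6444 + (638/5 + 213)) = 1/(6444 + 1703/5) = 1/(33923/5) = 5/33923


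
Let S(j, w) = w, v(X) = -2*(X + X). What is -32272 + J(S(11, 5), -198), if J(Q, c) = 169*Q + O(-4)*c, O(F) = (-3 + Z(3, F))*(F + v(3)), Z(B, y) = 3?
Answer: -31427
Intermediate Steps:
v(X) = -4*X
O(F) = 0 (O(F) = (-3 + 3)*(F - 4*3) = 0*(F - 12) = 0*(-12 + F) = 0)
J(Q, c) = 169*Q (J(Q, c) = 169*Q + 0*c = 169*Q + 0 = 169*Q)
-32272 + J(S(11, 5), -198) = -32272 + 169*5 = -32272 + 845 = -31427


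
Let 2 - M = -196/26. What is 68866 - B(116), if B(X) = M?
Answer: 895134/13 ≈ 68857.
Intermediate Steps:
M = 124/13 (M = 2 - (-196)/26 = 2 - 1*(-98/13) = 2 + 98/13 = 124/13 ≈ 9.5385)
B(X) = 124/13
68866 - B(116) = 68866 - 1*124/13 = 68866 - 124/13 = 895134/13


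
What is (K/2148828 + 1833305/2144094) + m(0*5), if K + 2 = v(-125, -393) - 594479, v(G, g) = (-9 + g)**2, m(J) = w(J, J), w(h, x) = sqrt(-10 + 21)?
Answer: 501888023017/767881536972 + sqrt(11) ≈ 3.9702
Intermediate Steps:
w(h, x) = sqrt(11)
m(J) = sqrt(11)
K = -432877 (K = -2 + ((-9 - 393)**2 - 594479) = -2 + ((-402)**2 - 594479) = -2 + (161604 - 594479) = -2 - 432875 = -432877)
(K/2148828 + 1833305/2144094) + m(0*5) = (-432877/2148828 + 1833305/2144094) + sqrt(11) = 501888023017/767881536972 + sqrt(11)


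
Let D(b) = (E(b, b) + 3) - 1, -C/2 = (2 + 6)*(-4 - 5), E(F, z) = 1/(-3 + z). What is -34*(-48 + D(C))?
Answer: 220490/141 ≈ 1563.8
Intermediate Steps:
C = 144 (C = -2*(2 + 6)*(-4 - 5) = -16*(-9) = -2*(-72) = 144)
D(b) = 2 + 1/(-3 + b) (D(b) = (1/(-3 + b) + 3) - 1 = (3 + 1/(-3 + b)) - 1 = 2 + 1/(-3 + b))
-34*(-48 + D(C)) = -34*(-48 + (-5 + 2*144)/(-3 + 144)) = -34*(-48 + (-5 + 288)/141) = -34*(-48 + (1/141)*283) = -34*(-48 + 283/141) = -34*(-6485/141) = 220490/141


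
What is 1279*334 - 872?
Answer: 426314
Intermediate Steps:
1279*334 - 872 = 427186 - 872 = 426314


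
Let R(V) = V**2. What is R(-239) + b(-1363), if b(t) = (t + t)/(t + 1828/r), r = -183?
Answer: 14352549955/251257 ≈ 57123.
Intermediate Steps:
b(t) = 2*t/(-1828/183 + t) (b(t) = (t + t)/(t + 1828/(-183)) = (2*t)/(t + 1828*(-1/183)) = (2*t)/(t - 1828/183) = (2*t)/(-1828/183 + t) = 2*t/(-1828/183 + t))
R(-239) + b(-1363) = (-239)**2 + 366*(-1363)/(-1828 + 183*(-1363)) = 57121 + 366*(-1363)/(-1828 - 249429) = 57121 + 366*(-1363)/(-251257) = 57121 + 366*(-1363)*(-1/251257) = 57121 + 498858/251257 = 14352549955/251257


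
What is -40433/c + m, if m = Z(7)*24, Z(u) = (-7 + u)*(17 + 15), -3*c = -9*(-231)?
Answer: 40433/693 ≈ 58.345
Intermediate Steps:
c = -693 (c = -(-3)*(-231) = -⅓*2079 = -693)
Z(u) = -224 + 32*u (Z(u) = (-7 + u)*32 = -224 + 32*u)
m = 0 (m = (-224 + 32*7)*24 = (-224 + 224)*24 = 0*24 = 0)
-40433/c + m = -40433/(-693) + 0 = -40433*(-1/693) + 0 = 40433/693 + 0 = 40433/693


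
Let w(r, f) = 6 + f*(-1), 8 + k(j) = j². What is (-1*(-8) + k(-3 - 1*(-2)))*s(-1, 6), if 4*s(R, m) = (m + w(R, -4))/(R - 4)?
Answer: -⅘ ≈ -0.80000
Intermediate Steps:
k(j) = -8 + j²
w(r, f) = 6 - f
s(R, m) = (10 + m)/(4*(-4 + R)) (s(R, m) = ((m + (6 - 1*(-4)))/(R - 4))/4 = ((m + (6 + 4))/(-4 + R))/4 = ((m + 10)/(-4 + R))/4 = ((10 + m)/(-4 + R))/4 = (10 + m)/(4*(-4 + R)))
(-1*(-8) + k(-3 - 1*(-2)))*s(-1, 6) = (-1*(-8) + (-8 + (-3 - 1*(-2))²))*((10 + 6)/(4*(-4 - 1))) = (8 + (-8 + (-3 + 2)²))*((¼)*16/(-5)) = (8 + (-8 + (-1)²))*((¼)*(-⅕)*16) = (8 + (-8 + 1))*(-⅘) = (8 - 7)*(-⅘) = 1*(-⅘) = -⅘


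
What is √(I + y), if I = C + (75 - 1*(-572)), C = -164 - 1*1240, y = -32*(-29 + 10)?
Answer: I*√149 ≈ 12.207*I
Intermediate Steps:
y = 608 (y = -32*(-19) = 608)
C = -1404 (C = -164 - 1240 = -1404)
I = -757 (I = -1404 + (75 - 1*(-572)) = -1404 + (75 + 572) = -1404 + 647 = -757)
√(I + y) = √(-757 + 608) = √(-149) = I*√149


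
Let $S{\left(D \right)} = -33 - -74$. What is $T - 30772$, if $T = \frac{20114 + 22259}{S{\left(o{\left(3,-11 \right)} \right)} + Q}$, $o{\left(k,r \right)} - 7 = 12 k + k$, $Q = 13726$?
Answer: $- \frac{423595751}{13767} \approx -30769.0$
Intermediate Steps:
$o{\left(k,r \right)} = 7 + 13 k$ ($o{\left(k,r \right)} = 7 + \left(12 k + k\right) = 7 + 13 k$)
$S{\left(D \right)} = 41$ ($S{\left(D \right)} = -33 + 74 = 41$)
$T = \frac{42373}{13767}$ ($T = \frac{20114 + 22259}{41 + 13726} = \frac{42373}{13767} \approx 3.0779$)
$T - 30772 = \frac{42373}{13767} - 30772 = - \frac{423595751}{13767}$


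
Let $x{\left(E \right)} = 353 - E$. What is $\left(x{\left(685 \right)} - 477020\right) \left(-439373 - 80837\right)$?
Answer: $248323283920$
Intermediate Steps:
$\left(x{\left(685 \right)} - 477020\right) \left(-439373 - 80837\right) = \left(\left(353 - 685\right) - 477020\right) \left(-439373 - 80837\right) = \left(\left(353 - 685\right) - 477020\right) \left(-520210\right) = \left(-332 - 477020\right) \left(-520210\right) = \left(-477352\right) \left(-520210\right) = 248323283920$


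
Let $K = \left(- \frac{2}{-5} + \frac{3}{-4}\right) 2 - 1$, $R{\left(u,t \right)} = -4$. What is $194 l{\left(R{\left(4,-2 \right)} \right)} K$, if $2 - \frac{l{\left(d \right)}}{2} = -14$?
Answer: $- \frac{52768}{5} \approx -10554.0$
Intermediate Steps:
$l{\left(d \right)} = 32$ ($l{\left(d \right)} = 4 - -28 = 4 + 28 = 32$)
$K = - \frac{17}{10}$ ($K = \left(\left(-2\right) \left(- \frac{1}{5}\right) + 3 \left(- \frac{1}{4}\right)\right) 2 - 1 = \left(\frac{2}{5} - \frac{3}{4}\right) 2 - 1 = \left(- \frac{7}{20}\right) 2 - 1 = - \frac{7}{10} - 1 = - \frac{17}{10} \approx -1.7$)
$194 l{\left(R{\left(4,-2 \right)} \right)} K = 194 \cdot 32 \left(- \frac{17}{10}\right) = 6208 \left(- \frac{17}{10}\right) = - \frac{52768}{5}$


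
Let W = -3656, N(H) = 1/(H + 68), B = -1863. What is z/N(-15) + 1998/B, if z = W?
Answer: -13370066/69 ≈ -1.9377e+5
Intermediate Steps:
N(H) = 1/(68 + H)
z = -3656
z/N(-15) + 1998/B = -3656/(1/(68 - 15)) + 1998/(-1863) = -3656/(1/53) + 1998*(-1/1863) = -3656/1/53 - 74/69 = -3656*53 - 74/69 = -193768 - 74/69 = -13370066/69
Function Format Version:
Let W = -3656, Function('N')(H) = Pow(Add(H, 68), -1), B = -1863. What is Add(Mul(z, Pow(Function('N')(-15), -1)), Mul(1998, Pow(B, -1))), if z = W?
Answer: Rational(-13370066, 69) ≈ -1.9377e+5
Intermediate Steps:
Function('N')(H) = Pow(Add(68, H), -1)
z = -3656
Add(Mul(z, Pow(Function('N')(-15), -1)), Mul(1998, Pow(B, -1))) = Add(Mul(-3656, Pow(Pow(Add(68, -15), -1), -1)), Mul(1998, Pow(-1863, -1))) = Add(Mul(-3656, Pow(Pow(53, -1), -1)), Mul(1998, Rational(-1, 1863))) = Add(Mul(-3656, Pow(Rational(1, 53), -1)), Rational(-74, 69)) = Add(Mul(-3656, 53), Rational(-74, 69)) = Add(-193768, Rational(-74, 69)) = Rational(-13370066, 69)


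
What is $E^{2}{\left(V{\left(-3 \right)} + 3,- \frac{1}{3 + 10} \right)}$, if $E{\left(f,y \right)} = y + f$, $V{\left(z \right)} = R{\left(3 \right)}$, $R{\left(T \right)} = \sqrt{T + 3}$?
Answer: $\frac{2458}{169} + \frac{76 \sqrt{6}}{13} \approx 28.864$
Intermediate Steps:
$R{\left(T \right)} = \sqrt{3 + T}$
$V{\left(z \right)} = \sqrt{6}$ ($V{\left(z \right)} = \sqrt{3 + 3} = \sqrt{6}$)
$E{\left(f,y \right)} = f + y$
$E^{2}{\left(V{\left(-3 \right)} + 3,- \frac{1}{3 + 10} \right)} = \left(\left(\sqrt{6} + 3\right) - \frac{1}{3 + 10}\right)^{2} = \left(\left(3 + \sqrt{6}\right) - \frac{1}{13}\right)^{2} = \left(\frac{38}{13} + \sqrt{6}\right)^{2}$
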